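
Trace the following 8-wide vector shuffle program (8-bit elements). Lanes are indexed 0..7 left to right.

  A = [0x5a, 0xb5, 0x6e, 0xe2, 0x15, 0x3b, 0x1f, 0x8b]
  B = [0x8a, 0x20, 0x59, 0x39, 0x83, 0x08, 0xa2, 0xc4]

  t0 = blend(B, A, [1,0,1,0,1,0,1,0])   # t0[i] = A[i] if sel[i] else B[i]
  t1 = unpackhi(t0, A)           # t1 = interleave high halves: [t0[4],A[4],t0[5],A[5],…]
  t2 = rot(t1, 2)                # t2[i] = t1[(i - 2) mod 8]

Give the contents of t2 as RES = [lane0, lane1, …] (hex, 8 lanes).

→ t0 |5a|20|6e|39|15|08|1f|c4|
→ t1 |15|15|08|3b|1f|1f|c4|8b|
→ t2 |c4|8b|15|15|08|3b|1f|1f|

RES = [0xc4, 0x8b, 0x15, 0x15, 0x08, 0x3b, 0x1f, 0x1f]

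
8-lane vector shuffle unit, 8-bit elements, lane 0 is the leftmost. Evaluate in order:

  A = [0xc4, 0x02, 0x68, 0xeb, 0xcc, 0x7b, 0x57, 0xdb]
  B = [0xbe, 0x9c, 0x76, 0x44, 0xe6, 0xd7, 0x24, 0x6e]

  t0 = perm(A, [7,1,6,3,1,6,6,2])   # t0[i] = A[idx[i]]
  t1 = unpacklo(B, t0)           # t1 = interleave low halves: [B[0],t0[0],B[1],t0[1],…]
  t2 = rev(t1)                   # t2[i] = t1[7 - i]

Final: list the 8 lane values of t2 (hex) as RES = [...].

RES = [0xeb, 0x44, 0x57, 0x76, 0x02, 0x9c, 0xdb, 0xbe]

  t0: db 02 57 eb 02 57 57 68
  t1: be db 9c 02 76 57 44 eb
  t2: eb 44 57 76 02 9c db be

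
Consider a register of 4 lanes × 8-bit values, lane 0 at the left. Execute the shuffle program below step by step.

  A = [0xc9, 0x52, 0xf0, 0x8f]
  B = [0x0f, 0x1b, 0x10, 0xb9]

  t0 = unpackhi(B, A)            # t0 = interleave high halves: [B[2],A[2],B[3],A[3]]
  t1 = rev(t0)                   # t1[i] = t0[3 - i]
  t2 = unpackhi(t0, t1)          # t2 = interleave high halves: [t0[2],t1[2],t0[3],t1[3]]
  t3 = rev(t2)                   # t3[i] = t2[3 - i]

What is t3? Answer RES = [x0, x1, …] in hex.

  t0: 10 f0 b9 8f
  t1: 8f b9 f0 10
  t2: b9 f0 8f 10
  t3: 10 8f f0 b9

RES = [0x10, 0x8f, 0xf0, 0xb9]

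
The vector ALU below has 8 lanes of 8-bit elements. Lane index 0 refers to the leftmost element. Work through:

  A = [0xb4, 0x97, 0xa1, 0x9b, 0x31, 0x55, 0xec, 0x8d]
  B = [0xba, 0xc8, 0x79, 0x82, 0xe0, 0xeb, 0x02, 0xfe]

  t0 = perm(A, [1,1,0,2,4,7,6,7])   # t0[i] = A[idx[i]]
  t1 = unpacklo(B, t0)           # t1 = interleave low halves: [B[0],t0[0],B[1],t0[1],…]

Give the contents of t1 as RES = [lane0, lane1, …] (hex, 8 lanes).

RES = [ 0xba  0x97  0xc8  0x97  0x79  0xb4  0x82  0xa1 ]

→ t0 |97|97|b4|a1|31|8d|ec|8d|
→ t1 |ba|97|c8|97|79|b4|82|a1|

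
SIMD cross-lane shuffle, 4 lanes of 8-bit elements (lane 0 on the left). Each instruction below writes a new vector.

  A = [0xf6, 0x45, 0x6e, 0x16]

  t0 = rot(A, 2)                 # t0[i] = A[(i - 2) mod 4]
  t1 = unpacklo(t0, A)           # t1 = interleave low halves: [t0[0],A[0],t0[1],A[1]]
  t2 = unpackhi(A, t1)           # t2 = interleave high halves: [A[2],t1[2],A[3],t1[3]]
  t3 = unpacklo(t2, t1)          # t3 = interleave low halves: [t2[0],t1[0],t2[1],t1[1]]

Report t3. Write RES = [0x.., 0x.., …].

t0 = [0x6e, 0x16, 0xf6, 0x45]
t1 = [0x6e, 0xf6, 0x16, 0x45]
t2 = [0x6e, 0x16, 0x16, 0x45]
t3 = [0x6e, 0x6e, 0x16, 0xf6]

RES = [0x6e, 0x6e, 0x16, 0xf6]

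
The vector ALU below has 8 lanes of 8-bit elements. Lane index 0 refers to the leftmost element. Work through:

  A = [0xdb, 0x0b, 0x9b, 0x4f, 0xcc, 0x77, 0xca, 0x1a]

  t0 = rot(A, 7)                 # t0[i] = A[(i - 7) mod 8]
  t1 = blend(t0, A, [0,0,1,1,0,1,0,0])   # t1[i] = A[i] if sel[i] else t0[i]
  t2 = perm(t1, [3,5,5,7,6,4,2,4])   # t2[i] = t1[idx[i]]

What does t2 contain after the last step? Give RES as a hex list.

RES = [0x4f, 0x77, 0x77, 0xdb, 0x1a, 0x77, 0x9b, 0x77]

  t0: 0b 9b 4f cc 77 ca 1a db
  t1: 0b 9b 9b 4f 77 77 1a db
  t2: 4f 77 77 db 1a 77 9b 77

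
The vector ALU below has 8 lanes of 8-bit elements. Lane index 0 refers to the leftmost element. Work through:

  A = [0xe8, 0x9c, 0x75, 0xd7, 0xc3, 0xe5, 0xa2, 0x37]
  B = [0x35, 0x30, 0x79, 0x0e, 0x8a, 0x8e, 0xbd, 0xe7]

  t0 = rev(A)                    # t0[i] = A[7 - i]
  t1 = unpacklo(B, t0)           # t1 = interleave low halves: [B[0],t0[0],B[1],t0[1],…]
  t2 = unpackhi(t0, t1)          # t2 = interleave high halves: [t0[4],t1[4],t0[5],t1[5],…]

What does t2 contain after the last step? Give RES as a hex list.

t0 = [0x37, 0xa2, 0xe5, 0xc3, 0xd7, 0x75, 0x9c, 0xe8]
t1 = [0x35, 0x37, 0x30, 0xa2, 0x79, 0xe5, 0x0e, 0xc3]
t2 = [0xd7, 0x79, 0x75, 0xe5, 0x9c, 0x0e, 0xe8, 0xc3]

RES = [ 0xd7  0x79  0x75  0xe5  0x9c  0x0e  0xe8  0xc3 ]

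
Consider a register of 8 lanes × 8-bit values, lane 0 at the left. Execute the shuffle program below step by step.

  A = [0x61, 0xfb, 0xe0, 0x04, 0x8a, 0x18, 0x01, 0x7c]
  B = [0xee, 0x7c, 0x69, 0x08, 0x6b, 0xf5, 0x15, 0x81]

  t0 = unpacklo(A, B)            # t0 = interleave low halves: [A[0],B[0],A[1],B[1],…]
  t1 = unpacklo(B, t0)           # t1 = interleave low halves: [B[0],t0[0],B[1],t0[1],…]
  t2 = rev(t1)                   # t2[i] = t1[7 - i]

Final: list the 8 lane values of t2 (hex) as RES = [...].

t0 = [0x61, 0xee, 0xfb, 0x7c, 0xe0, 0x69, 0x04, 0x08]
t1 = [0xee, 0x61, 0x7c, 0xee, 0x69, 0xfb, 0x08, 0x7c]
t2 = [0x7c, 0x08, 0xfb, 0x69, 0xee, 0x7c, 0x61, 0xee]

RES = [ 0x7c  0x08  0xfb  0x69  0xee  0x7c  0x61  0xee ]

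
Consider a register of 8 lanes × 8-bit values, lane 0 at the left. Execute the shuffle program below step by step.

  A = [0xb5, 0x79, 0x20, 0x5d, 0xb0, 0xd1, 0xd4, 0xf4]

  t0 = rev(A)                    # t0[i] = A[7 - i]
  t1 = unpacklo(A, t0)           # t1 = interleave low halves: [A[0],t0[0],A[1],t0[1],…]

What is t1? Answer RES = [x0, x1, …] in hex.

→ t0 |f4|d4|d1|b0|5d|20|79|b5|
→ t1 |b5|f4|79|d4|20|d1|5d|b0|

RES = [0xb5, 0xf4, 0x79, 0xd4, 0x20, 0xd1, 0x5d, 0xb0]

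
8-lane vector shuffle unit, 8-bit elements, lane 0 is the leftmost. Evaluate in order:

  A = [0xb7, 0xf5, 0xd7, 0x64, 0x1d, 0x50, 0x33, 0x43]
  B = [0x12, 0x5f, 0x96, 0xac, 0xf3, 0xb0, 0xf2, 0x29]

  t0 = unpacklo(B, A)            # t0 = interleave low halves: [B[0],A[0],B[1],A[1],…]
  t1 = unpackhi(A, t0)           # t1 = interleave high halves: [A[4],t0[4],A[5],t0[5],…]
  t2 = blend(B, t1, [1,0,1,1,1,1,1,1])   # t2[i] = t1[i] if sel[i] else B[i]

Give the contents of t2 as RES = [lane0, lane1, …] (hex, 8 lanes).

RES = [ 0x1d  0x5f  0x50  0xd7  0x33  0xac  0x43  0x64 ]

t0 = [0x12, 0xb7, 0x5f, 0xf5, 0x96, 0xd7, 0xac, 0x64]
t1 = [0x1d, 0x96, 0x50, 0xd7, 0x33, 0xac, 0x43, 0x64]
t2 = [0x1d, 0x5f, 0x50, 0xd7, 0x33, 0xac, 0x43, 0x64]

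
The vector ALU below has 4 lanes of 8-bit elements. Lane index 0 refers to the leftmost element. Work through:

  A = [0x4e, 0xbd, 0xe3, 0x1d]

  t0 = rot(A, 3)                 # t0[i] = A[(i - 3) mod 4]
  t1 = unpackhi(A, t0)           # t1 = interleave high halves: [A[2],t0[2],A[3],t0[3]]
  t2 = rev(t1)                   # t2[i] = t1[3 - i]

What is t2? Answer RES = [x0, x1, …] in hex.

RES = [ 0x4e  0x1d  0x1d  0xe3 ]

  t0: bd e3 1d 4e
  t1: e3 1d 1d 4e
  t2: 4e 1d 1d e3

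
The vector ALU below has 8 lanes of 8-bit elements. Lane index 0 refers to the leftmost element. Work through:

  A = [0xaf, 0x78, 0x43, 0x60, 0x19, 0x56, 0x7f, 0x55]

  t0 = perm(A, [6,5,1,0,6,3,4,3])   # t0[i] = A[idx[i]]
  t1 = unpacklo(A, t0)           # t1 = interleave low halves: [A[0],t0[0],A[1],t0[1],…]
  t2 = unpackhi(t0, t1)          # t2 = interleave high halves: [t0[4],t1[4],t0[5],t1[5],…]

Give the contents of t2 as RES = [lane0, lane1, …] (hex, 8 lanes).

RES = [ 0x7f  0x43  0x60  0x78  0x19  0x60  0x60  0xaf ]

t0 = [0x7f, 0x56, 0x78, 0xaf, 0x7f, 0x60, 0x19, 0x60]
t1 = [0xaf, 0x7f, 0x78, 0x56, 0x43, 0x78, 0x60, 0xaf]
t2 = [0x7f, 0x43, 0x60, 0x78, 0x19, 0x60, 0x60, 0xaf]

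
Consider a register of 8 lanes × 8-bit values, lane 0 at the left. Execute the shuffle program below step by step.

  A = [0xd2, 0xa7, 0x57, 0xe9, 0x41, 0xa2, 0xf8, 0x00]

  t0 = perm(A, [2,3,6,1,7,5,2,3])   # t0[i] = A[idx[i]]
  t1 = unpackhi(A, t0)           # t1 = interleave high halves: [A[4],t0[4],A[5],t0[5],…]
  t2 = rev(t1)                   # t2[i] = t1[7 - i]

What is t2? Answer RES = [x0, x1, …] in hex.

t0 = [0x57, 0xe9, 0xf8, 0xa7, 0x00, 0xa2, 0x57, 0xe9]
t1 = [0x41, 0x00, 0xa2, 0xa2, 0xf8, 0x57, 0x00, 0xe9]
t2 = [0xe9, 0x00, 0x57, 0xf8, 0xa2, 0xa2, 0x00, 0x41]

RES = [ 0xe9  0x00  0x57  0xf8  0xa2  0xa2  0x00  0x41 ]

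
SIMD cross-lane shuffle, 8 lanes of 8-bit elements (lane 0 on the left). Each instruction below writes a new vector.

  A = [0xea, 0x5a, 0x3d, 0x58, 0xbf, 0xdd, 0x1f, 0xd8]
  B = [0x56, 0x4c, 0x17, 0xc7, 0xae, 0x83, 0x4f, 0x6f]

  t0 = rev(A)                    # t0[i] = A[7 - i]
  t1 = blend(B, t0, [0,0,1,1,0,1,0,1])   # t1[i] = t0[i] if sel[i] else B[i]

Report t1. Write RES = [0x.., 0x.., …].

RES = [0x56, 0x4c, 0xdd, 0xbf, 0xae, 0x3d, 0x4f, 0xea]

t0 = [0xd8, 0x1f, 0xdd, 0xbf, 0x58, 0x3d, 0x5a, 0xea]
t1 = [0x56, 0x4c, 0xdd, 0xbf, 0xae, 0x3d, 0x4f, 0xea]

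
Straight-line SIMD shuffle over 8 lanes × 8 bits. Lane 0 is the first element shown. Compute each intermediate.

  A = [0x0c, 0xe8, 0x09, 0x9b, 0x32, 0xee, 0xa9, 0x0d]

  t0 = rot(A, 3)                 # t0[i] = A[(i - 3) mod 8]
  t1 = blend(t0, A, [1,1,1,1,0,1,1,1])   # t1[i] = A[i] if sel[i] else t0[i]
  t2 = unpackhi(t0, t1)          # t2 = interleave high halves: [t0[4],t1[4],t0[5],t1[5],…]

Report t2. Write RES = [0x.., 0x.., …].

t0 = [0xee, 0xa9, 0x0d, 0x0c, 0xe8, 0x09, 0x9b, 0x32]
t1 = [0x0c, 0xe8, 0x09, 0x9b, 0xe8, 0xee, 0xa9, 0x0d]
t2 = [0xe8, 0xe8, 0x09, 0xee, 0x9b, 0xa9, 0x32, 0x0d]

RES = [ 0xe8  0xe8  0x09  0xee  0x9b  0xa9  0x32  0x0d ]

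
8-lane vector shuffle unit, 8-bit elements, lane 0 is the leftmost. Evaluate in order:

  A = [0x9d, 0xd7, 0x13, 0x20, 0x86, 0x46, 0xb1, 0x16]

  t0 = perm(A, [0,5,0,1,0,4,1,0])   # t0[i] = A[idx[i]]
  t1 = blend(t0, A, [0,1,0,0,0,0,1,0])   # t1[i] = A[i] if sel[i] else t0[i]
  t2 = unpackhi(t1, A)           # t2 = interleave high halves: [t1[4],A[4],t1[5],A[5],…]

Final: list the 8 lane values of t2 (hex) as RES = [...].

RES = [0x9d, 0x86, 0x86, 0x46, 0xb1, 0xb1, 0x9d, 0x16]

  t0: 9d 46 9d d7 9d 86 d7 9d
  t1: 9d d7 9d d7 9d 86 b1 9d
  t2: 9d 86 86 46 b1 b1 9d 16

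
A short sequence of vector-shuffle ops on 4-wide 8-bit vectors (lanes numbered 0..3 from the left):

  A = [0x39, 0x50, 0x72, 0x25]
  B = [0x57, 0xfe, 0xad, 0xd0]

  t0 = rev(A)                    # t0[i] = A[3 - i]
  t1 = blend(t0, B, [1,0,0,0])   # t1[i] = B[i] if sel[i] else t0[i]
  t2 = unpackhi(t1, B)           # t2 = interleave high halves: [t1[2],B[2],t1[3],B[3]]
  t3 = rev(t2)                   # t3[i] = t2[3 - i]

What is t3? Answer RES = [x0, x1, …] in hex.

→ t0 |25|72|50|39|
→ t1 |57|72|50|39|
→ t2 |50|ad|39|d0|
→ t3 |d0|39|ad|50|

RES = [0xd0, 0x39, 0xad, 0x50]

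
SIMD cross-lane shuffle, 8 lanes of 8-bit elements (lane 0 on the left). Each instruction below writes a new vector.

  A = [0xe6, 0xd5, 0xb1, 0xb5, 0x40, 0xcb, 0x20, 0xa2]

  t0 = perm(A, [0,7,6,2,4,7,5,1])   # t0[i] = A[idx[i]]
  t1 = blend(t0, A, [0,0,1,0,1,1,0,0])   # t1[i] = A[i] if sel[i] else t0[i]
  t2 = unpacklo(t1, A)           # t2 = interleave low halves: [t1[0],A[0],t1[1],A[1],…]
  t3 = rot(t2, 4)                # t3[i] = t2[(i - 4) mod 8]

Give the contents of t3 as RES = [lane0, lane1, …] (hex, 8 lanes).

t0 = [0xe6, 0xa2, 0x20, 0xb1, 0x40, 0xa2, 0xcb, 0xd5]
t1 = [0xe6, 0xa2, 0xb1, 0xb1, 0x40, 0xcb, 0xcb, 0xd5]
t2 = [0xe6, 0xe6, 0xa2, 0xd5, 0xb1, 0xb1, 0xb1, 0xb5]
t3 = [0xb1, 0xb1, 0xb1, 0xb5, 0xe6, 0xe6, 0xa2, 0xd5]

RES = [0xb1, 0xb1, 0xb1, 0xb5, 0xe6, 0xe6, 0xa2, 0xd5]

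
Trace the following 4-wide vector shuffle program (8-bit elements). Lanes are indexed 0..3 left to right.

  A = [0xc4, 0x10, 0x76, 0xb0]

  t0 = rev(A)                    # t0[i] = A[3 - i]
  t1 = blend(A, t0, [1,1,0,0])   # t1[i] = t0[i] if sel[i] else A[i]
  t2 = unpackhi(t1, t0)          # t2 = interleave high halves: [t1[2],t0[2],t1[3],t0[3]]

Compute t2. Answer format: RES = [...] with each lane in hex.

RES = [0x76, 0x10, 0xb0, 0xc4]

t0 = [0xb0, 0x76, 0x10, 0xc4]
t1 = [0xb0, 0x76, 0x76, 0xb0]
t2 = [0x76, 0x10, 0xb0, 0xc4]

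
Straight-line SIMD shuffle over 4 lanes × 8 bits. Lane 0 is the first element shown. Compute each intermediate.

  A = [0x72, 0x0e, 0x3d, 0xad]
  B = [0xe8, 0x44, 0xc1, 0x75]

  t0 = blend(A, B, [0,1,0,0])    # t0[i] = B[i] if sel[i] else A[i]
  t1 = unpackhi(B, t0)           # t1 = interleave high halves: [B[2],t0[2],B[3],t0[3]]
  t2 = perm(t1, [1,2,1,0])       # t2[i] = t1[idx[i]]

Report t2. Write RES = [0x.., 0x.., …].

  t0: 72 44 3d ad
  t1: c1 3d 75 ad
  t2: 3d 75 3d c1

RES = [0x3d, 0x75, 0x3d, 0xc1]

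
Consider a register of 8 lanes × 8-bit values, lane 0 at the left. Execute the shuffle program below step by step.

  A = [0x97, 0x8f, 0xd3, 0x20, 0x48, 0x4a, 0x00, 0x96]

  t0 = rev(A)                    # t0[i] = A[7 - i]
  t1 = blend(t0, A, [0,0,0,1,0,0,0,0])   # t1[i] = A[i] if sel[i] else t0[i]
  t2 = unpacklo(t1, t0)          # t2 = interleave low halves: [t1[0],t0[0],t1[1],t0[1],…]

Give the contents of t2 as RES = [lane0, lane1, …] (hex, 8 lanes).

→ t0 |96|00|4a|48|20|d3|8f|97|
→ t1 |96|00|4a|20|20|d3|8f|97|
→ t2 |96|96|00|00|4a|4a|20|48|

RES = [0x96, 0x96, 0x00, 0x00, 0x4a, 0x4a, 0x20, 0x48]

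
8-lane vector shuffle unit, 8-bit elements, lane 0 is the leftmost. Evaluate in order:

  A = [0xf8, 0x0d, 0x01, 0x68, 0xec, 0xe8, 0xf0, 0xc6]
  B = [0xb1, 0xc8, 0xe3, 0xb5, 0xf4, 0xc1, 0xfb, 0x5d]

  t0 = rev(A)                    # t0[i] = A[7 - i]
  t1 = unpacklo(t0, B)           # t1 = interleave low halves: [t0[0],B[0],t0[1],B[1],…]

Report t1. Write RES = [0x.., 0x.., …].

RES = [0xc6, 0xb1, 0xf0, 0xc8, 0xe8, 0xe3, 0xec, 0xb5]

  t0: c6 f0 e8 ec 68 01 0d f8
  t1: c6 b1 f0 c8 e8 e3 ec b5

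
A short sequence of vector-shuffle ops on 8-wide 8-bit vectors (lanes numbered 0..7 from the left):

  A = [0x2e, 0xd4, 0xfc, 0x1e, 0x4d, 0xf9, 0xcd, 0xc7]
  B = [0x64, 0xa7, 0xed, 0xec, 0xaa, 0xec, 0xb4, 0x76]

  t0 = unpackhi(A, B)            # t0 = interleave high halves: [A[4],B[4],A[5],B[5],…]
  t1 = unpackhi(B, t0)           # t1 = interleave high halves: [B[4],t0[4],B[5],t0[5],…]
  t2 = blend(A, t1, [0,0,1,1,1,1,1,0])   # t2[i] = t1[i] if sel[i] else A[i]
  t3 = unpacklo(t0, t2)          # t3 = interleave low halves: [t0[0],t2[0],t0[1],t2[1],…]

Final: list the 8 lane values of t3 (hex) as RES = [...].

  t0: 4d aa f9 ec cd b4 c7 76
  t1: aa cd ec b4 b4 c7 76 76
  t2: 2e d4 ec b4 b4 c7 76 c7
  t3: 4d 2e aa d4 f9 ec ec b4

RES = [0x4d, 0x2e, 0xaa, 0xd4, 0xf9, 0xec, 0xec, 0xb4]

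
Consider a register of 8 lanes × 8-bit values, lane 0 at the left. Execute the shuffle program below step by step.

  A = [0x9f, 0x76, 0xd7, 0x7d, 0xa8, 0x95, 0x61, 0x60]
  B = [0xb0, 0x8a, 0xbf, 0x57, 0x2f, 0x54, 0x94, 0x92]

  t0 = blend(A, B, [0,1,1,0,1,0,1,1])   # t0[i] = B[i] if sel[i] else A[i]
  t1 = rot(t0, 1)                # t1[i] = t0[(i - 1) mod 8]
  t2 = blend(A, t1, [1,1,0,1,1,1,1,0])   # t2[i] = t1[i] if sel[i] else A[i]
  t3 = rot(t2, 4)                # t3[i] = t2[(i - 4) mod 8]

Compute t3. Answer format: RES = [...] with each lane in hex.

RES = [0x7d, 0x2f, 0x95, 0x60, 0x92, 0x9f, 0xd7, 0xbf]

→ t0 |9f|8a|bf|7d|2f|95|94|92|
→ t1 |92|9f|8a|bf|7d|2f|95|94|
→ t2 |92|9f|d7|bf|7d|2f|95|60|
→ t3 |7d|2f|95|60|92|9f|d7|bf|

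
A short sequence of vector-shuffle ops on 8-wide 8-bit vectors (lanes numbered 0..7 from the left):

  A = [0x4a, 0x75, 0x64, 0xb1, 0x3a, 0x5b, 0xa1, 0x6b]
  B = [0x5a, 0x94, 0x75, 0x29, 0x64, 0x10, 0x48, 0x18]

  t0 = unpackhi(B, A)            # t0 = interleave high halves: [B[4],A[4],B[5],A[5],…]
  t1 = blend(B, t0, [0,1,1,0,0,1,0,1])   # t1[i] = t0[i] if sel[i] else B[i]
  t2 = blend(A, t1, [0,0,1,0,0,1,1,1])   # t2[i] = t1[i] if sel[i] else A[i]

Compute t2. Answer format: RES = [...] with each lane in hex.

RES = [0x4a, 0x75, 0x10, 0xb1, 0x3a, 0xa1, 0x48, 0x6b]

→ t0 |64|3a|10|5b|48|a1|18|6b|
→ t1 |5a|3a|10|29|64|a1|48|6b|
→ t2 |4a|75|10|b1|3a|a1|48|6b|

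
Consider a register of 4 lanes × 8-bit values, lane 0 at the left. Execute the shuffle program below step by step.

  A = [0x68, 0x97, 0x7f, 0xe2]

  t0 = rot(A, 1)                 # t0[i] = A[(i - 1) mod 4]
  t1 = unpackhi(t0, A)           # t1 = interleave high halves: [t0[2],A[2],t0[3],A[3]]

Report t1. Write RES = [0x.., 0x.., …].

→ t0 |e2|68|97|7f|
→ t1 |97|7f|7f|e2|

RES = [ 0x97  0x7f  0x7f  0xe2 ]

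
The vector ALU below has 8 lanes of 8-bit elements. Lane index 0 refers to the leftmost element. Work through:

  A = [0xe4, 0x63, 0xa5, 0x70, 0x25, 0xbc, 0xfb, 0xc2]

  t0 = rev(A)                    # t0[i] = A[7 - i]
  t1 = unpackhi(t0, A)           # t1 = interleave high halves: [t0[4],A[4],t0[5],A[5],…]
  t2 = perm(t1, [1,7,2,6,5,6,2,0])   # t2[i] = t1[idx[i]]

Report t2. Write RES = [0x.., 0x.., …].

RES = [ 0x25  0xc2  0xa5  0xe4  0xfb  0xe4  0xa5  0x70 ]

→ t0 |c2|fb|bc|25|70|a5|63|e4|
→ t1 |70|25|a5|bc|63|fb|e4|c2|
→ t2 |25|c2|a5|e4|fb|e4|a5|70|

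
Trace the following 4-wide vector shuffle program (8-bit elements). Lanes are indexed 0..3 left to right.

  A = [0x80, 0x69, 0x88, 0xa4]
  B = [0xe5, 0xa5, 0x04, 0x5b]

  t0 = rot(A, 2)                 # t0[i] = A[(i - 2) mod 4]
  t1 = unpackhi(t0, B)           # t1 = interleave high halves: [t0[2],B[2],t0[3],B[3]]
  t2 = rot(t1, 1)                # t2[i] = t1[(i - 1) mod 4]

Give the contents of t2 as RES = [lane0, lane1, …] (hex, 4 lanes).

→ t0 |88|a4|80|69|
→ t1 |80|04|69|5b|
→ t2 |5b|80|04|69|

RES = [0x5b, 0x80, 0x04, 0x69]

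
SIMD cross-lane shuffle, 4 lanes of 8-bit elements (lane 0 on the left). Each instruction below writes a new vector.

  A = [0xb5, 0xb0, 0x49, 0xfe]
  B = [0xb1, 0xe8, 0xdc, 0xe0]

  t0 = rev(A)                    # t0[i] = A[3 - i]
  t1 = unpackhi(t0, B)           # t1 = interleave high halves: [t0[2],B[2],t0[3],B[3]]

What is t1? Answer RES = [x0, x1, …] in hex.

RES = [0xb0, 0xdc, 0xb5, 0xe0]

  t0: fe 49 b0 b5
  t1: b0 dc b5 e0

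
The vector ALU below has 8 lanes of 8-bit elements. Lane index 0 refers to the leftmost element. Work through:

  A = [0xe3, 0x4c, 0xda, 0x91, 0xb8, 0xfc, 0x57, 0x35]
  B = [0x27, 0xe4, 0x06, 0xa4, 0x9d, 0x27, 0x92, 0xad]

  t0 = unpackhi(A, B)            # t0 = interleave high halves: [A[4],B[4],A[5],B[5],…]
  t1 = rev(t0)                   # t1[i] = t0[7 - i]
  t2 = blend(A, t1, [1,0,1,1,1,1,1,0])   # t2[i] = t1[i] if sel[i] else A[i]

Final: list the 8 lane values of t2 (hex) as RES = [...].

→ t0 |b8|9d|fc|27|57|92|35|ad|
→ t1 |ad|35|92|57|27|fc|9d|b8|
→ t2 |ad|4c|92|57|27|fc|9d|35|

RES = [0xad, 0x4c, 0x92, 0x57, 0x27, 0xfc, 0x9d, 0x35]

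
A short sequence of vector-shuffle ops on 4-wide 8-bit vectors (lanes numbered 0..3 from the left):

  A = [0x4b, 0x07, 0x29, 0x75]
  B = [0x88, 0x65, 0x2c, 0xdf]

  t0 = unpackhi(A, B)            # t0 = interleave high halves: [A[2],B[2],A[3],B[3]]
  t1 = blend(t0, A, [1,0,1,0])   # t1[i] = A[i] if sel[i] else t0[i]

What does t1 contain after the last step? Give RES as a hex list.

RES = [ 0x4b  0x2c  0x29  0xdf ]

t0 = [0x29, 0x2c, 0x75, 0xdf]
t1 = [0x4b, 0x2c, 0x29, 0xdf]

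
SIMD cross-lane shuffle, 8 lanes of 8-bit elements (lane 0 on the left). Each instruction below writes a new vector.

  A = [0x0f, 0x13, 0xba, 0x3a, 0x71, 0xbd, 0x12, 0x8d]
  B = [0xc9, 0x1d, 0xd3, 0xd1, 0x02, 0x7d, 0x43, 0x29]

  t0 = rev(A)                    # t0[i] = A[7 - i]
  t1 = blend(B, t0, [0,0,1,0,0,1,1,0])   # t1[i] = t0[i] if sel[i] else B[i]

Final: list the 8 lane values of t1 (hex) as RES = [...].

RES = [ 0xc9  0x1d  0xbd  0xd1  0x02  0xba  0x13  0x29 ]

  t0: 8d 12 bd 71 3a ba 13 0f
  t1: c9 1d bd d1 02 ba 13 29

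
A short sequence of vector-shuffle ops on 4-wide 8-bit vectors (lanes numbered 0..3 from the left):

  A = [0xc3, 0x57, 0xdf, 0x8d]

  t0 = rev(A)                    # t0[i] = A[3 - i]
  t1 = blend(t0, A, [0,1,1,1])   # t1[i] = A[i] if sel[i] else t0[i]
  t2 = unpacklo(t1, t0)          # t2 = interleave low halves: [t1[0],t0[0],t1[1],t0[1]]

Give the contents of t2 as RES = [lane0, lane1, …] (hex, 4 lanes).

RES = [0x8d, 0x8d, 0x57, 0xdf]

→ t0 |8d|df|57|c3|
→ t1 |8d|57|df|8d|
→ t2 |8d|8d|57|df|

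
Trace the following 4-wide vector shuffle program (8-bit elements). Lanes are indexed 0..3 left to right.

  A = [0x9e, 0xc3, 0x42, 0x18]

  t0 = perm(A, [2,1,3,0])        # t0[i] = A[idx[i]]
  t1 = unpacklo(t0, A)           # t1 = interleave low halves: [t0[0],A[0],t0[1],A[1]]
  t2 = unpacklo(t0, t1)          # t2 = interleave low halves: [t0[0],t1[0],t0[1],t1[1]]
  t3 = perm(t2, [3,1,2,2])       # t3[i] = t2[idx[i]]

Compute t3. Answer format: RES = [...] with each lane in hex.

→ t0 |42|c3|18|9e|
→ t1 |42|9e|c3|c3|
→ t2 |42|42|c3|9e|
→ t3 |9e|42|c3|c3|

RES = [ 0x9e  0x42  0xc3  0xc3 ]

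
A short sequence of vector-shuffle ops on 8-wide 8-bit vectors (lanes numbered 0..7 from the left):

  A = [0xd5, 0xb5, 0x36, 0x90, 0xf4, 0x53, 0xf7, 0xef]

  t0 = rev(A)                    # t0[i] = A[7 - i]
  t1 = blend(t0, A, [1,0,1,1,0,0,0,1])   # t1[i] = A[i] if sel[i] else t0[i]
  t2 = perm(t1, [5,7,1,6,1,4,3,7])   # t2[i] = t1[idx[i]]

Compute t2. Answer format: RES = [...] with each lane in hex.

→ t0 |ef|f7|53|f4|90|36|b5|d5|
→ t1 |d5|f7|36|90|90|36|b5|ef|
→ t2 |36|ef|f7|b5|f7|90|90|ef|

RES = [0x36, 0xef, 0xf7, 0xb5, 0xf7, 0x90, 0x90, 0xef]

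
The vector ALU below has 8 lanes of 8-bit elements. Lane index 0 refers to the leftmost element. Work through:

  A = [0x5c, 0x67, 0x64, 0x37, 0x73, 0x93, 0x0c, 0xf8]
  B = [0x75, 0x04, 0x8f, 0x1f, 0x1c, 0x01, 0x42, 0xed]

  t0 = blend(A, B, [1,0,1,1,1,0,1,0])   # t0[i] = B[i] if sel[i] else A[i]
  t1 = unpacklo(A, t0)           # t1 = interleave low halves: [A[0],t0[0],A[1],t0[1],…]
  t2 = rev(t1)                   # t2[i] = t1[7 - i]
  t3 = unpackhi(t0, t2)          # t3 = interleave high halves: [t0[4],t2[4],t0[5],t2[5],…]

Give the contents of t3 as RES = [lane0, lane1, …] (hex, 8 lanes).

→ t0 |75|67|8f|1f|1c|93|42|f8|
→ t1 |5c|75|67|67|64|8f|37|1f|
→ t2 |1f|37|8f|64|67|67|75|5c|
→ t3 |1c|67|93|67|42|75|f8|5c|

RES = [ 0x1c  0x67  0x93  0x67  0x42  0x75  0xf8  0x5c ]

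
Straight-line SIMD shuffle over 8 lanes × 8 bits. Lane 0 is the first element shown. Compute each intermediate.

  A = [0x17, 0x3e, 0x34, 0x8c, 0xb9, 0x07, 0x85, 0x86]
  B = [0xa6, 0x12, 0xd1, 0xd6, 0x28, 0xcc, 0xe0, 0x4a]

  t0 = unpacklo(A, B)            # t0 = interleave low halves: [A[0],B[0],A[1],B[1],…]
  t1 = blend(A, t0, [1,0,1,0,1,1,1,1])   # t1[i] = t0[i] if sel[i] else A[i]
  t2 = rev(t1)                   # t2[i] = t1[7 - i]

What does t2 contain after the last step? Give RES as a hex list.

RES = [0xd6, 0x8c, 0xd1, 0x34, 0x8c, 0x3e, 0x3e, 0x17]

→ t0 |17|a6|3e|12|34|d1|8c|d6|
→ t1 |17|3e|3e|8c|34|d1|8c|d6|
→ t2 |d6|8c|d1|34|8c|3e|3e|17|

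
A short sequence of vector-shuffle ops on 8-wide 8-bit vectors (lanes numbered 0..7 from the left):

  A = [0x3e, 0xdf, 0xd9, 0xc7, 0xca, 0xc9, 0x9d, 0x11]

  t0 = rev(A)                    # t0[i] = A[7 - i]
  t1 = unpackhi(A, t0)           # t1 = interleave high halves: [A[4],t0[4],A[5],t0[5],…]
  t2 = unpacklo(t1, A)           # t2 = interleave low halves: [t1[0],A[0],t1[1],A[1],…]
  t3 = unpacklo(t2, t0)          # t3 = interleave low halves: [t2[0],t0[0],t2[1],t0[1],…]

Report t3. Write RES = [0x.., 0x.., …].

t0 = [0x11, 0x9d, 0xc9, 0xca, 0xc7, 0xd9, 0xdf, 0x3e]
t1 = [0xca, 0xc7, 0xc9, 0xd9, 0x9d, 0xdf, 0x11, 0x3e]
t2 = [0xca, 0x3e, 0xc7, 0xdf, 0xc9, 0xd9, 0xd9, 0xc7]
t3 = [0xca, 0x11, 0x3e, 0x9d, 0xc7, 0xc9, 0xdf, 0xca]

RES = [ 0xca  0x11  0x3e  0x9d  0xc7  0xc9  0xdf  0xca ]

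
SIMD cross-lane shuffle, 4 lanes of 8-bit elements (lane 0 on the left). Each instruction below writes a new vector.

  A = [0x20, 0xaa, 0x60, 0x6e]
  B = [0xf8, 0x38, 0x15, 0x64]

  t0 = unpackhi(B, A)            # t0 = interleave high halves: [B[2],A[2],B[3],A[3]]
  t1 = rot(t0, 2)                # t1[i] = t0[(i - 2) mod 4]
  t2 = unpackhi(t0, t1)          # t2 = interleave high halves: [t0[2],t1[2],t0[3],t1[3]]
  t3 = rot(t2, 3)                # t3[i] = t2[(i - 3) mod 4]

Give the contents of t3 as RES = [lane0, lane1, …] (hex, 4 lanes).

t0 = [0x15, 0x60, 0x64, 0x6e]
t1 = [0x64, 0x6e, 0x15, 0x60]
t2 = [0x64, 0x15, 0x6e, 0x60]
t3 = [0x15, 0x6e, 0x60, 0x64]

RES = [0x15, 0x6e, 0x60, 0x64]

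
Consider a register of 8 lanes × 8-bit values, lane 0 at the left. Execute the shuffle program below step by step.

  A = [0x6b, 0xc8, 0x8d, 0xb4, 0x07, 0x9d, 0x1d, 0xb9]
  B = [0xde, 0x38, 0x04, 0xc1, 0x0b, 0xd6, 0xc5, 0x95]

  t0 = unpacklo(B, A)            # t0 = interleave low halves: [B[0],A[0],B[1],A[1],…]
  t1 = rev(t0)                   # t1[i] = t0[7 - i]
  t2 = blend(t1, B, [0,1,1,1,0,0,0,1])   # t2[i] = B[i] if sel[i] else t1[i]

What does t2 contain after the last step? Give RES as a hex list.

  t0: de 6b 38 c8 04 8d c1 b4
  t1: b4 c1 8d 04 c8 38 6b de
  t2: b4 38 04 c1 c8 38 6b 95

RES = [ 0xb4  0x38  0x04  0xc1  0xc8  0x38  0x6b  0x95 ]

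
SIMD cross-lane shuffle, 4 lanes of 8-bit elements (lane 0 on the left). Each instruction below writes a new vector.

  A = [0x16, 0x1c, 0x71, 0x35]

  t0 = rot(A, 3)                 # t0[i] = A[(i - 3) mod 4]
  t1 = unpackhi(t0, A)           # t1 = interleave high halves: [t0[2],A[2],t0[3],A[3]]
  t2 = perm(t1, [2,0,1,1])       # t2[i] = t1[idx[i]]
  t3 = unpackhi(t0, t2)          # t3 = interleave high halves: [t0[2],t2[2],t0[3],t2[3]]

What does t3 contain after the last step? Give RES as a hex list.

  t0: 1c 71 35 16
  t1: 35 71 16 35
  t2: 16 35 71 71
  t3: 35 71 16 71

RES = [0x35, 0x71, 0x16, 0x71]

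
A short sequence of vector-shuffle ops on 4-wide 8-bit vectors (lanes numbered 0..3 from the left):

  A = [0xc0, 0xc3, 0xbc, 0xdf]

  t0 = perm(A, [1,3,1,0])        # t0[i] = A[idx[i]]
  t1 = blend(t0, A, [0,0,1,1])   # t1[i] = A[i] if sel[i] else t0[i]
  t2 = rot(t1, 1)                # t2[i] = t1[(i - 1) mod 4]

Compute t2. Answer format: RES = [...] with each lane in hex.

RES = [0xdf, 0xc3, 0xdf, 0xbc]

  t0: c3 df c3 c0
  t1: c3 df bc df
  t2: df c3 df bc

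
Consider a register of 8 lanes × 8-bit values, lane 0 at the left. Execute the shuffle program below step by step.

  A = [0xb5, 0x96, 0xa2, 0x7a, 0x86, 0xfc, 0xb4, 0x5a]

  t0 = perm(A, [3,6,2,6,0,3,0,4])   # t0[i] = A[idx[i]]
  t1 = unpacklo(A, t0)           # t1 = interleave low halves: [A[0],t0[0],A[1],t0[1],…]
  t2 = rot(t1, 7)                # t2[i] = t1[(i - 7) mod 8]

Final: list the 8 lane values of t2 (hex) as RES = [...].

RES = [0x7a, 0x96, 0xb4, 0xa2, 0xa2, 0x7a, 0xb4, 0xb5]

t0 = [0x7a, 0xb4, 0xa2, 0xb4, 0xb5, 0x7a, 0xb5, 0x86]
t1 = [0xb5, 0x7a, 0x96, 0xb4, 0xa2, 0xa2, 0x7a, 0xb4]
t2 = [0x7a, 0x96, 0xb4, 0xa2, 0xa2, 0x7a, 0xb4, 0xb5]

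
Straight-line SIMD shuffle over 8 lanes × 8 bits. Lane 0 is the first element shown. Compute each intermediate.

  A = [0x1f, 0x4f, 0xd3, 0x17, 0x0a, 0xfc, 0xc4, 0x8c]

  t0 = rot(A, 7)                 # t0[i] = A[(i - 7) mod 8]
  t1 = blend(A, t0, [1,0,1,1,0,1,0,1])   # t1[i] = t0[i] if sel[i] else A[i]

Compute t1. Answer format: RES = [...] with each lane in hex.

→ t0 |4f|d3|17|0a|fc|c4|8c|1f|
→ t1 |4f|4f|17|0a|0a|c4|c4|1f|

RES = [0x4f, 0x4f, 0x17, 0x0a, 0x0a, 0xc4, 0xc4, 0x1f]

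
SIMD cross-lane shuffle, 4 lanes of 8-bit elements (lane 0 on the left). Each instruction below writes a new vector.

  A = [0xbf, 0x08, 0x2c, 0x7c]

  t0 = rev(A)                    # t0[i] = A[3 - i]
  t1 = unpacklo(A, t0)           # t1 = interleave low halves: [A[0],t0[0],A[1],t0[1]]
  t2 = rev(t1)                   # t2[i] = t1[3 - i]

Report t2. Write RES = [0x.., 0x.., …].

RES = [ 0x2c  0x08  0x7c  0xbf ]

  t0: 7c 2c 08 bf
  t1: bf 7c 08 2c
  t2: 2c 08 7c bf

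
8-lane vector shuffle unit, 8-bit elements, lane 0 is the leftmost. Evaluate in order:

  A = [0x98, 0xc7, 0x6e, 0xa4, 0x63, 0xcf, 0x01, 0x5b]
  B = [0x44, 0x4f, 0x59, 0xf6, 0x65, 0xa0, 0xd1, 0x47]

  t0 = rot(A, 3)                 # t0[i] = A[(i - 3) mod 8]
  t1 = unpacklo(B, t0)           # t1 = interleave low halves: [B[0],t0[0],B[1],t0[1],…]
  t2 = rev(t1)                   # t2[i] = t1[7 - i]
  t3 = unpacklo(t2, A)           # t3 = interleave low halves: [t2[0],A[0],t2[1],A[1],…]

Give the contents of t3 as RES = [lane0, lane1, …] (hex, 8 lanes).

t0 = [0xcf, 0x01, 0x5b, 0x98, 0xc7, 0x6e, 0xa4, 0x63]
t1 = [0x44, 0xcf, 0x4f, 0x01, 0x59, 0x5b, 0xf6, 0x98]
t2 = [0x98, 0xf6, 0x5b, 0x59, 0x01, 0x4f, 0xcf, 0x44]
t3 = [0x98, 0x98, 0xf6, 0xc7, 0x5b, 0x6e, 0x59, 0xa4]

RES = [0x98, 0x98, 0xf6, 0xc7, 0x5b, 0x6e, 0x59, 0xa4]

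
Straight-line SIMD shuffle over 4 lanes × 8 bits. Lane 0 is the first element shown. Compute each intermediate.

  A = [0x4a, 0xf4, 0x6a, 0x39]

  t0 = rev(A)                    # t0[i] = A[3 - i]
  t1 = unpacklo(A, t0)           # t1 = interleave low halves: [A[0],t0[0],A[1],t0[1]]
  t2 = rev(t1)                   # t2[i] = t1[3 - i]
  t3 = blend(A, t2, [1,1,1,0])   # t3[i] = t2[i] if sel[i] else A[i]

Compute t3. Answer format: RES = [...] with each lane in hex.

t0 = [0x39, 0x6a, 0xf4, 0x4a]
t1 = [0x4a, 0x39, 0xf4, 0x6a]
t2 = [0x6a, 0xf4, 0x39, 0x4a]
t3 = [0x6a, 0xf4, 0x39, 0x39]

RES = [0x6a, 0xf4, 0x39, 0x39]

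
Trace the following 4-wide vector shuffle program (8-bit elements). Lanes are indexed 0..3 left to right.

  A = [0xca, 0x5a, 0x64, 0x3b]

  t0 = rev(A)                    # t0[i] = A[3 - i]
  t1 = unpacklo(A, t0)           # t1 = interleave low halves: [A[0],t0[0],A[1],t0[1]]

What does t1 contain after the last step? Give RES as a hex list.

RES = [ 0xca  0x3b  0x5a  0x64 ]

  t0: 3b 64 5a ca
  t1: ca 3b 5a 64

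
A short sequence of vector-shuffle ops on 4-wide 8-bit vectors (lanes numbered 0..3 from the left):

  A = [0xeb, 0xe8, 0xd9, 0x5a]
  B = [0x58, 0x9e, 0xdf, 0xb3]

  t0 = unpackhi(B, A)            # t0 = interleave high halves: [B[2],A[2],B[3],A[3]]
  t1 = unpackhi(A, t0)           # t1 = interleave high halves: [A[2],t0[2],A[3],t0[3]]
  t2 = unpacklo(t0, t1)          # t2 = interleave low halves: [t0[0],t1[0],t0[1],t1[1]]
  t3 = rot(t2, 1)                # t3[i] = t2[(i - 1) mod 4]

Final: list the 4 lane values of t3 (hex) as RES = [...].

→ t0 |df|d9|b3|5a|
→ t1 |d9|b3|5a|5a|
→ t2 |df|d9|d9|b3|
→ t3 |b3|df|d9|d9|

RES = [ 0xb3  0xdf  0xd9  0xd9 ]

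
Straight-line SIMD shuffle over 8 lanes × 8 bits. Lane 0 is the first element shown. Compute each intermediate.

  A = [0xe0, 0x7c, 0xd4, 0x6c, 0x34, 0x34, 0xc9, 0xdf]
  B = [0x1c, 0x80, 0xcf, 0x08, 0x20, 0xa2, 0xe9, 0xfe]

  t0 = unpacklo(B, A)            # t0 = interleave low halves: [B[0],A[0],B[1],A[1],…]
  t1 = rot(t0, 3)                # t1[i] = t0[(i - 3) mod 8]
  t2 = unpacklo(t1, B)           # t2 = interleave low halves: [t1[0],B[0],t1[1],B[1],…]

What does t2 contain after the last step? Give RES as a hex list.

  t0: 1c e0 80 7c cf d4 08 6c
  t1: d4 08 6c 1c e0 80 7c cf
  t2: d4 1c 08 80 6c cf 1c 08

RES = [0xd4, 0x1c, 0x08, 0x80, 0x6c, 0xcf, 0x1c, 0x08]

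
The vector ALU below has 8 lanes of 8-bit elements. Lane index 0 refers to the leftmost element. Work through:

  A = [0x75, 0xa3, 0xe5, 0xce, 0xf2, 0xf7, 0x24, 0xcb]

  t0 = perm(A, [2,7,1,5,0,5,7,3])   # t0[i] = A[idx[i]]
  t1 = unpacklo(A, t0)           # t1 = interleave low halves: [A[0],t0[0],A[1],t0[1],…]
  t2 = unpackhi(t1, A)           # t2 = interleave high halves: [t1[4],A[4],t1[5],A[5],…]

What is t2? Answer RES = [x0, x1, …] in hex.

t0 = [0xe5, 0xcb, 0xa3, 0xf7, 0x75, 0xf7, 0xcb, 0xce]
t1 = [0x75, 0xe5, 0xa3, 0xcb, 0xe5, 0xa3, 0xce, 0xf7]
t2 = [0xe5, 0xf2, 0xa3, 0xf7, 0xce, 0x24, 0xf7, 0xcb]

RES = [ 0xe5  0xf2  0xa3  0xf7  0xce  0x24  0xf7  0xcb ]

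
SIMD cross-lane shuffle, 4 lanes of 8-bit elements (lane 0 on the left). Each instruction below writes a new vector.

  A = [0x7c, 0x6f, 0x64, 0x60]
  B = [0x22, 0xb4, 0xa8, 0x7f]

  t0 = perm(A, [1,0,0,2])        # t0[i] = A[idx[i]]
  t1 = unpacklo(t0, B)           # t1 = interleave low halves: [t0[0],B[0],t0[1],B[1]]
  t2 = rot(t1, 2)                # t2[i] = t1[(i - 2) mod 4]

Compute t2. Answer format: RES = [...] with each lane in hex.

→ t0 |6f|7c|7c|64|
→ t1 |6f|22|7c|b4|
→ t2 |7c|b4|6f|22|

RES = [0x7c, 0xb4, 0x6f, 0x22]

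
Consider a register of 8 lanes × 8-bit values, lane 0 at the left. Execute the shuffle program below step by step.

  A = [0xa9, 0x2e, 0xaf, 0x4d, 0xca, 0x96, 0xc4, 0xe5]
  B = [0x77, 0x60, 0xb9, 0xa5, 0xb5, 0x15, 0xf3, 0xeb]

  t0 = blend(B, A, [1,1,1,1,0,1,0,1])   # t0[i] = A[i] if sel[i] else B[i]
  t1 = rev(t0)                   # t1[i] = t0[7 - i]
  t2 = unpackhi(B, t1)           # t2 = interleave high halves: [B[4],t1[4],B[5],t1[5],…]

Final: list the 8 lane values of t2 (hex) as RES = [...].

RES = [ 0xb5  0x4d  0x15  0xaf  0xf3  0x2e  0xeb  0xa9 ]

→ t0 |a9|2e|af|4d|b5|96|f3|e5|
→ t1 |e5|f3|96|b5|4d|af|2e|a9|
→ t2 |b5|4d|15|af|f3|2e|eb|a9|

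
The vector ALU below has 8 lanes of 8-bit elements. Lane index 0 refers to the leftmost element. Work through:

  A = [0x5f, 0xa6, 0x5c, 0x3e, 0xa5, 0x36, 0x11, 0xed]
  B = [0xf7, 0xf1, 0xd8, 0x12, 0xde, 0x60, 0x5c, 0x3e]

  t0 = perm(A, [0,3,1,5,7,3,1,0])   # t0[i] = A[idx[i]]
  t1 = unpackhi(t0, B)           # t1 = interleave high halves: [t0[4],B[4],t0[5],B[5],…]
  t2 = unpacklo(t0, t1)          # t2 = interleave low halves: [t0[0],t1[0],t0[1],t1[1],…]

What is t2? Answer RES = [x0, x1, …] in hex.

RES = [0x5f, 0xed, 0x3e, 0xde, 0xa6, 0x3e, 0x36, 0x60]

→ t0 |5f|3e|a6|36|ed|3e|a6|5f|
→ t1 |ed|de|3e|60|a6|5c|5f|3e|
→ t2 |5f|ed|3e|de|a6|3e|36|60|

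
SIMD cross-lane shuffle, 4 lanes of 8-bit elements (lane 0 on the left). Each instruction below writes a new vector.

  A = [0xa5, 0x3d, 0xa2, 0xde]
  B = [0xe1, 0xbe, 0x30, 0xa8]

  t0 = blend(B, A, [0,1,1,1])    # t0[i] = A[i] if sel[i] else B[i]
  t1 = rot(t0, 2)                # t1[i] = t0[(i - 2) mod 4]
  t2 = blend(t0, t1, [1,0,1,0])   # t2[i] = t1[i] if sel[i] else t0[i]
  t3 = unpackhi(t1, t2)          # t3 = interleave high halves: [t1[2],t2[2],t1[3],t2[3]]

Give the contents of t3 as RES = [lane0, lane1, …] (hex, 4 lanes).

RES = [0xe1, 0xe1, 0x3d, 0xde]

→ t0 |e1|3d|a2|de|
→ t1 |a2|de|e1|3d|
→ t2 |a2|3d|e1|de|
→ t3 |e1|e1|3d|de|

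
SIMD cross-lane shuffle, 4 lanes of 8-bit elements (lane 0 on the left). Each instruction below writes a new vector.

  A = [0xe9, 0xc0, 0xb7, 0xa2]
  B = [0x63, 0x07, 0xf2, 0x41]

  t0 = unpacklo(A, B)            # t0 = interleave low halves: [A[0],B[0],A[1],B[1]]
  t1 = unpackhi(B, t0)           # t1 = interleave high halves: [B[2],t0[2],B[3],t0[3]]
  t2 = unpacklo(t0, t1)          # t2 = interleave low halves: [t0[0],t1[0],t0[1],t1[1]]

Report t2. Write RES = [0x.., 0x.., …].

RES = [0xe9, 0xf2, 0x63, 0xc0]

t0 = [0xe9, 0x63, 0xc0, 0x07]
t1 = [0xf2, 0xc0, 0x41, 0x07]
t2 = [0xe9, 0xf2, 0x63, 0xc0]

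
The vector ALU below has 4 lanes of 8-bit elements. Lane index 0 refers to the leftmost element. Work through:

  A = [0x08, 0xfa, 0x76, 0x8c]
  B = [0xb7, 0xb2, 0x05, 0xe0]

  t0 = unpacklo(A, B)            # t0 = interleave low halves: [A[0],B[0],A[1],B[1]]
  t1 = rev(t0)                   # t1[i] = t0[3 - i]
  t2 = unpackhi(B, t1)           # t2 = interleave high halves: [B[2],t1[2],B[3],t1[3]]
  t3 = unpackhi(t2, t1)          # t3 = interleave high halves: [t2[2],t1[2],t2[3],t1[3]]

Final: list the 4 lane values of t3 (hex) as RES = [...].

RES = [ 0xe0  0xb7  0x08  0x08 ]

  t0: 08 b7 fa b2
  t1: b2 fa b7 08
  t2: 05 b7 e0 08
  t3: e0 b7 08 08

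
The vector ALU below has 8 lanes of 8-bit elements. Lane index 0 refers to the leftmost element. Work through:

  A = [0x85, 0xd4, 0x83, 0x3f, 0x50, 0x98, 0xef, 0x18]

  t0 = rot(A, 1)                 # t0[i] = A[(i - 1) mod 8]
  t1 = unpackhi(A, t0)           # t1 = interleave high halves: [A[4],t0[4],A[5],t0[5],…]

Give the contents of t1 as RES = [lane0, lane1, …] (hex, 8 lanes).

RES = [ 0x50  0x3f  0x98  0x50  0xef  0x98  0x18  0xef ]

→ t0 |18|85|d4|83|3f|50|98|ef|
→ t1 |50|3f|98|50|ef|98|18|ef|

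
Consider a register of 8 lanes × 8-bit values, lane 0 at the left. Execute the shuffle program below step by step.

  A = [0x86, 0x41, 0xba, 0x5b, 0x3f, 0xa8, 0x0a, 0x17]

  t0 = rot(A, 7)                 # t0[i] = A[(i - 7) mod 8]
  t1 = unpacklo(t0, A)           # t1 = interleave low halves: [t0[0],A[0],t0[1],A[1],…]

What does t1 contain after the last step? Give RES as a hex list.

→ t0 |41|ba|5b|3f|a8|0a|17|86|
→ t1 |41|86|ba|41|5b|ba|3f|5b|

RES = [ 0x41  0x86  0xba  0x41  0x5b  0xba  0x3f  0x5b ]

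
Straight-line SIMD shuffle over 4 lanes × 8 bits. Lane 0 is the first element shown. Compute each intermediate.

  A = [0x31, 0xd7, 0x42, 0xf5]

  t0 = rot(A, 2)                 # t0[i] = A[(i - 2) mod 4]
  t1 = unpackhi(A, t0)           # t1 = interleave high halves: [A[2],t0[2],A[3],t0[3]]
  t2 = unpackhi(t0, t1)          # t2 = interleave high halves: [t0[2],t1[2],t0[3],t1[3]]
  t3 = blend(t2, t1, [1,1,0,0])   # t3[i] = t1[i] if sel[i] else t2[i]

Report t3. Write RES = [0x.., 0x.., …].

  t0: 42 f5 31 d7
  t1: 42 31 f5 d7
  t2: 31 f5 d7 d7
  t3: 42 31 d7 d7

RES = [ 0x42  0x31  0xd7  0xd7 ]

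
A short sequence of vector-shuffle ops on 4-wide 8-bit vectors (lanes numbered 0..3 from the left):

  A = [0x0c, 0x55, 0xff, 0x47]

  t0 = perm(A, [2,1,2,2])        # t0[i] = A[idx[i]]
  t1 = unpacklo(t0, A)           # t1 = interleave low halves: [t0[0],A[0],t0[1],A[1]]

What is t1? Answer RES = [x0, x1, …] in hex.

RES = [0xff, 0x0c, 0x55, 0x55]

t0 = [0xff, 0x55, 0xff, 0xff]
t1 = [0xff, 0x0c, 0x55, 0x55]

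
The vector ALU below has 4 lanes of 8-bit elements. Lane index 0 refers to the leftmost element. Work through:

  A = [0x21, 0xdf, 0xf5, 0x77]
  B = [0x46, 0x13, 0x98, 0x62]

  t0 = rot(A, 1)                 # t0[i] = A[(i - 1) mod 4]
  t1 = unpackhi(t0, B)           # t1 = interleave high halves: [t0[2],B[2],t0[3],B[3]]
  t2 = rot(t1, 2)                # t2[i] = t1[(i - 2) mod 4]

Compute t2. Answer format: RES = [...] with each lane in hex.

  t0: 77 21 df f5
  t1: df 98 f5 62
  t2: f5 62 df 98

RES = [0xf5, 0x62, 0xdf, 0x98]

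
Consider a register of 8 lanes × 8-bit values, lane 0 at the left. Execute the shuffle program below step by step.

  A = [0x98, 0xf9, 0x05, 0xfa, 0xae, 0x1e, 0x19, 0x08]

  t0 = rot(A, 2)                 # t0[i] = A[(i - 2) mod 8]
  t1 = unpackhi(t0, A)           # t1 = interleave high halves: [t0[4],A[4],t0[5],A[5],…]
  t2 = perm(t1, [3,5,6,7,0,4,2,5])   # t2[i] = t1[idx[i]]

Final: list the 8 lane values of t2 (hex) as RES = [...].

→ t0 |19|08|98|f9|05|fa|ae|1e|
→ t1 |05|ae|fa|1e|ae|19|1e|08|
→ t2 |1e|19|1e|08|05|ae|fa|19|

RES = [0x1e, 0x19, 0x1e, 0x08, 0x05, 0xae, 0xfa, 0x19]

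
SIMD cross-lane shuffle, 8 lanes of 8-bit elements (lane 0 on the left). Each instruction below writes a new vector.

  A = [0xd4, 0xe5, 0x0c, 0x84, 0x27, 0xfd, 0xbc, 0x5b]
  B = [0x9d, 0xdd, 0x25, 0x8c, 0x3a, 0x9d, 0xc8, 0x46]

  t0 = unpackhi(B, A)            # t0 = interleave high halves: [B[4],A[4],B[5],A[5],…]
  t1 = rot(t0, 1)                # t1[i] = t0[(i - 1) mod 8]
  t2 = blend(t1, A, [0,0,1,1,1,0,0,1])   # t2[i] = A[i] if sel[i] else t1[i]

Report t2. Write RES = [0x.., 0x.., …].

t0 = [0x3a, 0x27, 0x9d, 0xfd, 0xc8, 0xbc, 0x46, 0x5b]
t1 = [0x5b, 0x3a, 0x27, 0x9d, 0xfd, 0xc8, 0xbc, 0x46]
t2 = [0x5b, 0x3a, 0x0c, 0x84, 0x27, 0xc8, 0xbc, 0x5b]

RES = [0x5b, 0x3a, 0x0c, 0x84, 0x27, 0xc8, 0xbc, 0x5b]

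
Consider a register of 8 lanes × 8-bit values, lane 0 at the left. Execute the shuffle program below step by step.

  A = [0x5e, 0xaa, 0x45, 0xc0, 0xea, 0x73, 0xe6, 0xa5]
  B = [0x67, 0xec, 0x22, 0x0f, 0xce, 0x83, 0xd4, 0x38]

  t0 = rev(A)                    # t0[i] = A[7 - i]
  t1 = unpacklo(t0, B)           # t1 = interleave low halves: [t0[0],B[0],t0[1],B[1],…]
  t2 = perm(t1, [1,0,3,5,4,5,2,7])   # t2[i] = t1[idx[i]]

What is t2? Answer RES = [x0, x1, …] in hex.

t0 = [0xa5, 0xe6, 0x73, 0xea, 0xc0, 0x45, 0xaa, 0x5e]
t1 = [0xa5, 0x67, 0xe6, 0xec, 0x73, 0x22, 0xea, 0x0f]
t2 = [0x67, 0xa5, 0xec, 0x22, 0x73, 0x22, 0xe6, 0x0f]

RES = [ 0x67  0xa5  0xec  0x22  0x73  0x22  0xe6  0x0f ]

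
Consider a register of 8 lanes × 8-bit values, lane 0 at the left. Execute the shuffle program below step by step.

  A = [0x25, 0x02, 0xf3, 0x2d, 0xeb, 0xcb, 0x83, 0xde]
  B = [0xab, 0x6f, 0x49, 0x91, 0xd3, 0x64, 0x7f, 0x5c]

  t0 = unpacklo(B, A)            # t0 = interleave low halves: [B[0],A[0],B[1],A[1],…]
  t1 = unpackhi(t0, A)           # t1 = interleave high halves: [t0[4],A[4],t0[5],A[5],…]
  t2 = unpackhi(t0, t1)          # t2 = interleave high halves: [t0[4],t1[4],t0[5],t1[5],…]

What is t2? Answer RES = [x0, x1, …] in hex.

t0 = [0xab, 0x25, 0x6f, 0x02, 0x49, 0xf3, 0x91, 0x2d]
t1 = [0x49, 0xeb, 0xf3, 0xcb, 0x91, 0x83, 0x2d, 0xde]
t2 = [0x49, 0x91, 0xf3, 0x83, 0x91, 0x2d, 0x2d, 0xde]

RES = [0x49, 0x91, 0xf3, 0x83, 0x91, 0x2d, 0x2d, 0xde]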